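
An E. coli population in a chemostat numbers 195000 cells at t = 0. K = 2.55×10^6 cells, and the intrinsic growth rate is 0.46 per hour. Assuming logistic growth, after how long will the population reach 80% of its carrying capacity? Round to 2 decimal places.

A = (K − N₀)/N₀ = (2.55×10^6 − 195000)/195000 = 12.077.
Solve 2.55×10^6/(1 + 12.077·e^(−0.46t)) = 2.04×10^6: 1 + 12.077·e^(−0.46t) = 1.25, so e^(−0.46t) = 0.0207006.
−0.46·t = ln(0.0207006) = -3.8776, so t = 3.8776/0.46 = 8.4295.

8.43 hours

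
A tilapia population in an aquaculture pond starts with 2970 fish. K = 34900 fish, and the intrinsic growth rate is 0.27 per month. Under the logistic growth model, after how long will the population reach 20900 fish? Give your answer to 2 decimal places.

A = (K − N₀)/N₀ = (34900 − 2970)/2970 = 10.751.
Solve 34900/(1 + 10.751·e^(−0.27t)) = 20900: 1 + 10.751·e^(−0.27t) = 1.6699, so e^(−0.27t) = 0.0623073.
−0.27·t = ln(0.0623073) = -2.7757, so t = 2.7757/0.27 = 10.28.

10.28 months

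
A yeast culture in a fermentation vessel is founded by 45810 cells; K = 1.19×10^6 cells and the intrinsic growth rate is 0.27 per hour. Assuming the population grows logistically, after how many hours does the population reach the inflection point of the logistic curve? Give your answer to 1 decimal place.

11.9 hours

Logistic growth is fastest at N = K/2 = 595000.
A = (K − N₀)/N₀ = 24.977. Set K/(1 + A·e^(−rt)) = K/2 → A·e^(−rt) = 1.
e^(−0.27t) = 1/24.977 = 0.0400371, so t = ln(24.977)/0.27 = 3.2179/0.27 = 11.918.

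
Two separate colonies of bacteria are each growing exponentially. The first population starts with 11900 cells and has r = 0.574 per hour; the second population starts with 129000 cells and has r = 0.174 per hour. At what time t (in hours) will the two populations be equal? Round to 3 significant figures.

5.96 hours

Set 11900·e^(0.574t) = 129000·e^(0.174t).
e^((0.574 − 0.174)t) = 129000/11900 → e^(0.4·t) = 10.84.
0.4·t = ln(10.84) = 2.3833, so t = 2.3833/0.4 = 5.9582.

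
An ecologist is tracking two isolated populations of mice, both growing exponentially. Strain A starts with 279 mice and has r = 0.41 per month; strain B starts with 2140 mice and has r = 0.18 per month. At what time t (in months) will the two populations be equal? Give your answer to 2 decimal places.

8.86 months

Set 279·e^(0.41t) = 2140·e^(0.18t).
e^((0.41 − 0.18)t) = 2140/279 → e^(0.23·t) = 7.6703.
0.23·t = ln(7.6703) = 2.0373, so t = 2.0373/0.23 = 8.858.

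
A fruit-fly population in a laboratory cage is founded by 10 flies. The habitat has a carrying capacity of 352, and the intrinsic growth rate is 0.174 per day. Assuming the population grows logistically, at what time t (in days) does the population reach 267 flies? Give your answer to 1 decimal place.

26.9 days

A = (K − N₀)/N₀ = (352 − 10)/10 = 34.2.
Solve 352/(1 + 34.2·e^(−0.174t)) = 267: 1 + 34.2·e^(−0.174t) = 1.3184, so e^(−0.174t) = 0.00930854.
−0.174·t = ln(0.00930854) = -4.6768, so t = 4.6768/0.174 = 26.878.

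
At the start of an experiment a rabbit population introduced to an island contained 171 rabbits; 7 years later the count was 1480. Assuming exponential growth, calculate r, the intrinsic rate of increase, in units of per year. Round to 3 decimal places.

From N(t) = N₀·e^(rt): e^(r·7) = 1480/171 = 8.655.
r·7 = ln(8.655) = 2.1581, so r = 2.1581/7 = 0.3083.

0.308 per year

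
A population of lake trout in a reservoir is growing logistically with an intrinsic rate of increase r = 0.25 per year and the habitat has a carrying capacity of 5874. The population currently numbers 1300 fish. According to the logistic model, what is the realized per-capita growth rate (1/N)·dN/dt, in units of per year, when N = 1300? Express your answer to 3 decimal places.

(1/N)·dN/dt = r(1 − N/K) = 0.25 × (1 − 1300/5874).
= 0.25 × 0.77869 = 0.19467.

0.195 per year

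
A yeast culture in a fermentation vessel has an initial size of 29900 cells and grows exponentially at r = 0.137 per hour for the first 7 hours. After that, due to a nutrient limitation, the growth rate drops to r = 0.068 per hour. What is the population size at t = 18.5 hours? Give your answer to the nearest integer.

170521 cells

Phase 1: N(7) = 29900·e^(0.137×7) = 29900·e^0.959 = 78011.7.
Phase 2 runs for 18.5 − 7 = 11.5 hours at r = 0.068.
N(18.5) = 78011.7·e^(0.068×11.5) = 78011.7·e^0.782 = 170521.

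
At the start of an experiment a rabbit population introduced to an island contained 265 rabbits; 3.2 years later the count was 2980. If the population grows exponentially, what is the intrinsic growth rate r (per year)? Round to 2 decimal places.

0.76 per year

From N(t) = N₀·e^(rt): e^(r·3.2) = 2980/265 = 11.245.
r·3.2 = ln(11.245) = 2.4199, so r = 2.4199/3.2 = 0.75623.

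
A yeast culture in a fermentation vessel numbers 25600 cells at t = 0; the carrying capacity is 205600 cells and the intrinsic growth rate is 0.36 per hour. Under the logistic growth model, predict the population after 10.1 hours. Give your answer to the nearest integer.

173454 cells

A = (K − N₀)/N₀ = (205600 − 25600)/25600 = 7.0312.
N(t) = K/(1 + A·e^(−rt)) = 205600/(1 + 7.0312×e^(−0.36×10.1)).
e^(−3.636) = 0.026358; denominator = 1 + 7.0312×0.026358 = 1.1853.
N = 205600/1.1853 = 173454.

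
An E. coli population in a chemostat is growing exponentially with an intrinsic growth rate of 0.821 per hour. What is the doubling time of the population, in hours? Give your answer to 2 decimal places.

Doubling time t_d = ln(2)/r = 0.6931/0.821 = 0.84427.

0.84 hours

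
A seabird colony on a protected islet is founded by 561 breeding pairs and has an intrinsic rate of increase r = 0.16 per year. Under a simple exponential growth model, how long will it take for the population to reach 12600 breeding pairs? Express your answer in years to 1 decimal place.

19.4 years

Set N₀·e^(rt) = 12600: e^(0.16·t) = 12600/561 = 22.46.
0.16·t = ln(22.46) = 3.1117, so t = 3.1117/0.16 = 19.448.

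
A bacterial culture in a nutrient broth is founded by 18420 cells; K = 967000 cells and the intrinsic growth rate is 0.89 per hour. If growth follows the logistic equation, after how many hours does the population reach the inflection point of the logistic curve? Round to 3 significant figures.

4.43 hours

Logistic growth is fastest at N = K/2 = 483500.
A = (K − N₀)/N₀ = 51.497. Set K/(1 + A·e^(−rt)) = K/2 → A·e^(−rt) = 1.
e^(−0.89t) = 1/51.497 = 0.0194185, so t = ln(51.497)/0.89 = 3.9415/0.89 = 4.4287.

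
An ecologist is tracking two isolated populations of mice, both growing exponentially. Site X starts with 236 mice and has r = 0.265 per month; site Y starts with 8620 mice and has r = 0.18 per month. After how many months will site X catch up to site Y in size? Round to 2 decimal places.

42.33 months

Set 236·e^(0.265t) = 8620·e^(0.18t).
e^((0.265 − 0.18)t) = 8620/236 → e^(0.085·t) = 36.525.
0.085·t = ln(36.525) = 3.598, so t = 3.598/0.085 = 42.33.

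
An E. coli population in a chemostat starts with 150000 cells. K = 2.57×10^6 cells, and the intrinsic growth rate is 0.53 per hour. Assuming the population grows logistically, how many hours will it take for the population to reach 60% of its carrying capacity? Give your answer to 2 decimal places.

6.01 hours

A = (K − N₀)/N₀ = (2.57×10^6 − 150000)/150000 = 16.133.
Solve 2.57×10^6/(1 + 16.133·e^(−0.53t)) = 1.542×10^6: 1 + 16.133·e^(−0.53t) = 1.6667, so e^(−0.53t) = 0.0413223.
−0.53·t = ln(0.0413223) = -3.1864, so t = 3.1864/0.53 = 6.012.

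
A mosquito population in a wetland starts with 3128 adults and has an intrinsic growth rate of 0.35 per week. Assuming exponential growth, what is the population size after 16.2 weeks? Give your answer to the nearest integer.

907228 adults

N(t) = N₀·e^(rt) = 3128 × e^(0.35×16.2) = 3128 × e^5.67.
e^5.67 ≈ 290.03, so N ≈ 3128 × 290.03 = 907228.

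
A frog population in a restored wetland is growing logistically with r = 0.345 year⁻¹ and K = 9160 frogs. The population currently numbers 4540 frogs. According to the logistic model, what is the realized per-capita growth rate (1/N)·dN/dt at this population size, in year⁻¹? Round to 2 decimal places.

(1/N)·dN/dt = r(1 − N/K) = 0.345 × (1 − 4540/9160).
= 0.345 × 0.50437 = 0.17401.

0.17 per year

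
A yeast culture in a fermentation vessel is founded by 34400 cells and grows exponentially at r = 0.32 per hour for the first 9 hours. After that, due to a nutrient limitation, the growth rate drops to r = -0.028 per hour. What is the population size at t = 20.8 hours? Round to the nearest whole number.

440388 cells

Phase 1: N(9) = 34400·e^(0.32×9) = 34400·e^2.88 = 612811.
Phase 2 runs for 20.8 − 9 = 11.8 hours at r = -0.028.
N(20.8) = 612811·e^(-0.028×11.8) = 612811·e^-0.3304 = 440388.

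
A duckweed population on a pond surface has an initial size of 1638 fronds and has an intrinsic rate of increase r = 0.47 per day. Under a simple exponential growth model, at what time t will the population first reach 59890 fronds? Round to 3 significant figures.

Set N₀·e^(rt) = 59890: e^(0.47·t) = 59890/1638 = 36.563.
0.47·t = ln(36.563) = 3.599, so t = 3.599/0.47 = 7.6575.

7.66 days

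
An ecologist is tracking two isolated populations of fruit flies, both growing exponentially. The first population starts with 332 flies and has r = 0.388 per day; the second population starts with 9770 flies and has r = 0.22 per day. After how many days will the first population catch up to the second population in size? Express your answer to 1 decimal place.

20.1 days

Set 332·e^(0.388t) = 9770·e^(0.22t).
e^((0.388 − 0.22)t) = 9770/332 → e^(0.168·t) = 29.428.
0.168·t = ln(29.428) = 3.3819, so t = 3.3819/0.168 = 20.131.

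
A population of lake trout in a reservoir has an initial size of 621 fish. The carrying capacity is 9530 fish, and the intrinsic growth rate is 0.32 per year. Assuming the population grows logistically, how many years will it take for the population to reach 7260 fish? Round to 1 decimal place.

A = (K − N₀)/N₀ = (9530 − 621)/621 = 14.346.
Solve 9530/(1 + 14.346·e^(−0.32t)) = 7260: 1 + 14.346·e^(−0.32t) = 1.3127, so e^(−0.32t) = 0.0217947.
−0.32·t = ln(0.0217947) = -3.8261, so t = 3.8261/0.32 = 11.957.

12.0 years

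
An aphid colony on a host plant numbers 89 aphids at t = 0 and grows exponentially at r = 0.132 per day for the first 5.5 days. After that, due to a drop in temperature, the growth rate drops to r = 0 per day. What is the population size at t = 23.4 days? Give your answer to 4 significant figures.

183.9 aphids

Phase 1: N(5.5) = 89·e^(0.132×5.5) = 89·e^0.726 = 183.945.
Phase 2 runs for 23.4 − 5.5 = 17.9 days at r = 0.
N(23.4) = 183.945·e^(0×17.9) = 183.945·e^-0 = 183.945.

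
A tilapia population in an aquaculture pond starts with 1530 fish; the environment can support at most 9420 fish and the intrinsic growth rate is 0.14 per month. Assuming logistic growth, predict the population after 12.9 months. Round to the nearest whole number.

5099 fish

A = (K − N₀)/N₀ = (9420 − 1530)/1530 = 5.1569.
N(t) = K/(1 + A·e^(−rt)) = 9420/(1 + 5.1569×e^(−0.14×12.9)).
e^(−1.806) = 0.16431; denominator = 1 + 5.1569×0.16431 = 1.8473.
N = 9420/1.8473 = 5099.27.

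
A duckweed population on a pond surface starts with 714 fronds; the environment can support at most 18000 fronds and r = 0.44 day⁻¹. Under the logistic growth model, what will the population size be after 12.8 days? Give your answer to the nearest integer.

A = (K − N₀)/N₀ = (18000 − 714)/714 = 24.21.
N(t) = K/(1 + A·e^(−rt)) = 18000/(1 + 24.21×e^(−0.44×12.8)).
e^(−5.632) = 0.0035814; denominator = 1 + 24.21×0.0035814 = 1.0867.
N = 18000/1.0867 = 16563.8.

16564 fronds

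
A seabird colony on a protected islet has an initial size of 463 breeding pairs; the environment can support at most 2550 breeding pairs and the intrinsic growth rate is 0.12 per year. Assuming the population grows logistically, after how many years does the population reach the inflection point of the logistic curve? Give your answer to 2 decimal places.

12.55 years

Logistic growth is fastest at N = K/2 = 1275.
A = (K − N₀)/N₀ = 4.5076. Set K/(1 + A·e^(−rt)) = K/2 → A·e^(−rt) = 1.
e^(−0.12t) = 1/4.5076 = 0.22185, so t = ln(4.5076)/0.12 = 1.5058/0.12 = 12.548.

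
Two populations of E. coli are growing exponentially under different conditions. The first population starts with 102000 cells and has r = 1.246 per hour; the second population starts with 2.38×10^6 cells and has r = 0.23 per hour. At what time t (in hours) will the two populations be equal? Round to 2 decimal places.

Set 102000·e^(1.246t) = 2.38×10^6·e^(0.23t).
e^((1.246 − 0.23)t) = 2.38×10^6/102000 → e^(1.016·t) = 23.333.
1.016·t = ln(23.333) = 3.1499, so t = 3.1499/1.016 = 3.1003.

3.10 hours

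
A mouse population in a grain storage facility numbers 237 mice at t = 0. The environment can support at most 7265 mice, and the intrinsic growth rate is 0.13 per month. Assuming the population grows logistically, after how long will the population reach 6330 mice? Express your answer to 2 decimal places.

40.79 months

A = (K − N₀)/N₀ = (7265 − 237)/237 = 29.654.
Solve 7265/(1 + 29.654·e^(−0.13t)) = 6330: 1 + 29.654·e^(−0.13t) = 1.1477, so e^(−0.13t) = 0.00498109.
−0.13·t = ln(0.00498109) = -5.3021, so t = 5.3021/0.13 = 40.785.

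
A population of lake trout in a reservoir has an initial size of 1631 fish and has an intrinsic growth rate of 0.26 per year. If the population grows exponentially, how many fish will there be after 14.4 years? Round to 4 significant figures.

N(t) = N₀·e^(rt) = 1631 × e^(0.26×14.4) = 1631 × e^3.744.
e^3.744 ≈ 42.267, so N ≈ 1631 × 42.267 = 68937.

68940 fish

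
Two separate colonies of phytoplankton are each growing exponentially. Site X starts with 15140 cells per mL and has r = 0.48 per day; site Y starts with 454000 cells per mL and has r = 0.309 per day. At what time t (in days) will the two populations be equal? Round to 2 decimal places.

Set 15140·e^(0.48t) = 454000·e^(0.309t).
e^((0.48 − 0.309)t) = 454000/15140 → e^(0.171·t) = 29.987.
0.171·t = ln(29.987) = 3.4008, so t = 3.4008/0.171 = 19.887.

19.89 days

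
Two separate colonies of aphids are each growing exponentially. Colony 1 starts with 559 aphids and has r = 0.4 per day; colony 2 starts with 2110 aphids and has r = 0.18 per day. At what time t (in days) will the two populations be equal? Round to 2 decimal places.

6.04 days

Set 559·e^(0.4t) = 2110·e^(0.18t).
e^((0.4 − 0.18)t) = 2110/559 → e^(0.22·t) = 3.7746.
0.22·t = ln(3.7746) = 1.3283, so t = 1.3283/0.22 = 6.0377.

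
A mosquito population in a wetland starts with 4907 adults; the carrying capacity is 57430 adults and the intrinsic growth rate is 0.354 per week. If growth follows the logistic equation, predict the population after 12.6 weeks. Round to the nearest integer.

A = (K − N₀)/N₀ = (57430 − 4907)/4907 = 10.704.
N(t) = K/(1 + A·e^(−rt)) = 57430/(1 + 10.704×e^(−0.354×12.6)).
e^(−4.46) = 0.011558; denominator = 1 + 10.704×0.011558 = 1.1237.
N = 57430/1.1237 = 51107.5.

51107 adults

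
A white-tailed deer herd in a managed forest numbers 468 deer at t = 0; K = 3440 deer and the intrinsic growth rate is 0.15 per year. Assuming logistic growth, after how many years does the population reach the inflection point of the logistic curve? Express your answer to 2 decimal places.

12.32 years

Logistic growth is fastest at N = K/2 = 1720.
A = (K − N₀)/N₀ = 6.3504. Set K/(1 + A·e^(−rt)) = K/2 → A·e^(−rt) = 1.
e^(−0.15t) = 1/6.3504 = 0.15747, so t = ln(6.3504)/0.15 = 1.8485/0.15 = 12.323.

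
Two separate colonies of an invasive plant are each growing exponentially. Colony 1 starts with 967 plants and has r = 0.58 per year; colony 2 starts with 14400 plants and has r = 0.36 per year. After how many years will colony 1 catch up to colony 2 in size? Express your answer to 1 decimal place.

Set 967·e^(0.58t) = 14400·e^(0.36t).
e^((0.58 − 0.36)t) = 14400/967 → e^(0.22·t) = 14.891.
0.22·t = ln(14.891) = 2.7008, so t = 2.7008/0.22 = 12.276.

12.3 years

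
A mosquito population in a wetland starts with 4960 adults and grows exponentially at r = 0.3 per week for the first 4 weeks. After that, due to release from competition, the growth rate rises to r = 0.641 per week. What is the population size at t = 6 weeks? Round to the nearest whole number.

Phase 1: N(4) = 4960·e^(0.3×4) = 4960·e^1.2 = 16467.8.
Phase 2 runs for 6 − 4 = 2 weeks at r = 0.641.
N(6) = 16467.8·e^(0.641×2) = 16467.8·e^1.282 = 59347.2.

59347 adults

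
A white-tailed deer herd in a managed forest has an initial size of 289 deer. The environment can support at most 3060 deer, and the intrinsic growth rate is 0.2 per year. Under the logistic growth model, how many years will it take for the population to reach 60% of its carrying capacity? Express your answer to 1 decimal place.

A = (K − N₀)/N₀ = (3060 − 289)/289 = 9.5882.
Solve 3060/(1 + 9.5882·e^(−0.2t)) = 1836: 1 + 9.5882·e^(−0.2t) = 1.6667, so e^(−0.2t) = 0.0695297.
−0.2·t = ln(0.0695297) = -2.666, so t = 2.666/0.2 = 13.33.

13.3 years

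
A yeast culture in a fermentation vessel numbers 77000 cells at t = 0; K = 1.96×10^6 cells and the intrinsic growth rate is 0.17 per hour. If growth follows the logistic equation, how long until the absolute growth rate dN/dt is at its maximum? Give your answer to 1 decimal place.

Logistic growth is fastest at N = K/2 = 980000.
A = (K − N₀)/N₀ = 24.455. Set K/(1 + A·e^(−rt)) = K/2 → A·e^(−rt) = 1.
e^(−0.17t) = 1/24.455 = 0.0408922, so t = ln(24.455)/0.17 = 3.1968/0.17 = 18.805.

18.8 hours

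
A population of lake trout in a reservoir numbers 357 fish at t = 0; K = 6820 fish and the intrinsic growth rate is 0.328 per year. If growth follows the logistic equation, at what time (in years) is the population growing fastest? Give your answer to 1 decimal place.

8.8 years

Logistic growth is fastest at N = K/2 = 3410.
A = (K − N₀)/N₀ = 18.104. Set K/(1 + A·e^(−rt)) = K/2 → A·e^(−rt) = 1.
e^(−0.328t) = 1/18.104 = 0.0552375, so t = ln(18.104)/0.328 = 2.8961/0.328 = 8.8296.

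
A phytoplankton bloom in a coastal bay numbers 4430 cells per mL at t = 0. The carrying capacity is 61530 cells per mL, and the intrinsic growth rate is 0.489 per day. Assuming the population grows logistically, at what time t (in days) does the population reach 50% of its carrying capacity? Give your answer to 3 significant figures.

A = (K − N₀)/N₀ = (61530 − 4430)/4430 = 12.889.
Solve 61530/(1 + 12.889·e^(−0.489t)) = 30765: 1 + 12.889·e^(−0.489t) = 2, so e^(−0.489t) = 0.0775832.
−0.489·t = ln(0.0775832) = -2.5564, so t = 2.5564/0.489 = 5.2278.

5.23 days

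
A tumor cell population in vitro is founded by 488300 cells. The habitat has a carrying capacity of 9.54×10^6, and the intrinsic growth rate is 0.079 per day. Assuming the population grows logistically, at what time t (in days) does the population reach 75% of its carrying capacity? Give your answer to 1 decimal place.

50.9 days

A = (K − N₀)/N₀ = (9.54×10^6 − 488300)/488300 = 18.537.
Solve 9.54×10^6/(1 + 18.537·e^(−0.079t)) = 7.155×10^6: 1 + 18.537·e^(−0.079t) = 1.3333, so e^(−0.079t) = 0.0179819.
−0.079·t = ln(0.0179819) = -4.0184, so t = 4.0184/0.079 = 50.866.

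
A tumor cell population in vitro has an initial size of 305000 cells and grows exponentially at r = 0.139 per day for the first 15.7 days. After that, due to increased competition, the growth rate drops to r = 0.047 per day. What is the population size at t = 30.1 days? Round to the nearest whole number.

Phase 1: N(15.7) = 305000·e^(0.139×15.7) = 305000·e^2.182 = 2.704336×10^6.
Phase 2 runs for 30.1 − 15.7 = 14.4 days at r = 0.047.
N(30.1) = 2.704336×10^6·e^(0.047×14.4) = 2.704336×10^6·e^0.6768 = 5.320975×10^6.

5320975 cells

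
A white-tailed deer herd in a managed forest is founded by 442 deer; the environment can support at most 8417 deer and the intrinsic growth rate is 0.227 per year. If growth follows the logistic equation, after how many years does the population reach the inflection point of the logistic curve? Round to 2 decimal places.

12.74 years

Logistic growth is fastest at N = K/2 = 4208.5.
A = (K − N₀)/N₀ = 18.043. Set K/(1 + A·e^(−rt)) = K/2 → A·e^(−rt) = 1.
e^(−0.227t) = 1/18.043 = 0.0554232, so t = ln(18.043)/0.227 = 2.8928/0.227 = 12.743.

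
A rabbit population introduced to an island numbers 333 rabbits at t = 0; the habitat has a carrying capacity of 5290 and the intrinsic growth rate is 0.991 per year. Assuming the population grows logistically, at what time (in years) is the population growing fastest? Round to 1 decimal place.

2.7 years

Logistic growth is fastest at N = K/2 = 2645.
A = (K − N₀)/N₀ = 14.886. Set K/(1 + A·e^(−rt)) = K/2 → A·e^(−rt) = 1.
e^(−0.991t) = 1/14.886 = 0.0671777, so t = ln(14.886)/0.991 = 2.7004/0.991 = 2.7249.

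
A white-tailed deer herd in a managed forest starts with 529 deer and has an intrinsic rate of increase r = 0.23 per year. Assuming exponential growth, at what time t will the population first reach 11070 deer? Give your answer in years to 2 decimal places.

13.22 years

Set N₀·e^(rt) = 11070: e^(0.23·t) = 11070/529 = 20.926.
0.23·t = ln(20.926) = 3.041, so t = 3.041/0.23 = 13.222.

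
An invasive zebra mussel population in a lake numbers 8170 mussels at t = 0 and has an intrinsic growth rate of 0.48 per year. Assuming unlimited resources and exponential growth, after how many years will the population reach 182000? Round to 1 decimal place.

Set N₀·e^(rt) = 182000: e^(0.48·t) = 182000/8170 = 22.277.
0.48·t = ln(22.277) = 3.1035, so t = 3.1035/0.48 = 6.4657.

6.5 years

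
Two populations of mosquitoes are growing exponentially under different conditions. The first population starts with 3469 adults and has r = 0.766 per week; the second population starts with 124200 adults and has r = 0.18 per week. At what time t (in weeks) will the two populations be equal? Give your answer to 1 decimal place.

Set 3469·e^(0.766t) = 124200·e^(0.18t).
e^((0.766 − 0.18)t) = 124200/3469 → e^(0.586·t) = 35.803.
0.586·t = ln(35.803) = 3.578, so t = 3.578/0.586 = 6.1058.

6.1 weeks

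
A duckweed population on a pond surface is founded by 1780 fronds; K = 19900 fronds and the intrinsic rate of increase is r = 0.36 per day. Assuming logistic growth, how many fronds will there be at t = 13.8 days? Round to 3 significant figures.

A = (K − N₀)/N₀ = (19900 − 1780)/1780 = 10.18.
N(t) = K/(1 + A·e^(−rt)) = 19900/(1 + 10.18×e^(−0.36×13.8)).
e^(−4.968) = 0.006957; denominator = 1 + 10.18×0.006957 = 1.0708.
N = 19900/1.0708 = 18583.9.

18600 fronds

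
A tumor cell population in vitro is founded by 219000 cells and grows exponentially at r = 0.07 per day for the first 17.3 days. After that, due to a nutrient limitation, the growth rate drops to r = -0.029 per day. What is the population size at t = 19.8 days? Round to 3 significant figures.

684000 cells

Phase 1: N(17.3) = 219000·e^(0.07×17.3) = 219000·e^1.211 = 735148.
Phase 2 runs for 19.8 − 17.3 = 2.5 days at r = -0.029.
N(19.8) = 735148·e^(-0.029×2.5) = 735148·e^-0.0725 = 683736.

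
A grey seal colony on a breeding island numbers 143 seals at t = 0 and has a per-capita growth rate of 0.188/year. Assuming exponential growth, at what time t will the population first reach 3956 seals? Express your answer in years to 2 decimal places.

Set N₀·e^(rt) = 3956: e^(0.188·t) = 3956/143 = 27.664.
0.188·t = ln(27.664) = 3.3201, so t = 3.3201/0.188 = 17.66.

17.66 years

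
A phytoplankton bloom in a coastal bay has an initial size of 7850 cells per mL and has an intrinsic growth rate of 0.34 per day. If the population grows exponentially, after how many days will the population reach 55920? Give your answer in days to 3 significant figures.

Set N₀·e^(rt) = 55920: e^(0.34·t) = 55920/7850 = 7.1236.
0.34·t = ln(7.1236) = 1.9634, so t = 1.9634/0.34 = 5.7747.

5.77 days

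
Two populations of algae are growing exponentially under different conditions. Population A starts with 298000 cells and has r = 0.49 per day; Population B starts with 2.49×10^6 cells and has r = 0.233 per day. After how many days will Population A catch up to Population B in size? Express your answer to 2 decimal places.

8.26 days

Set 298000·e^(0.49t) = 2.49×10^6·e^(0.233t).
e^((0.49 − 0.233)t) = 2.49×10^6/298000 → e^(0.257·t) = 8.3557.
0.257·t = ln(8.3557) = 2.1229, so t = 2.1229/0.257 = 8.2605.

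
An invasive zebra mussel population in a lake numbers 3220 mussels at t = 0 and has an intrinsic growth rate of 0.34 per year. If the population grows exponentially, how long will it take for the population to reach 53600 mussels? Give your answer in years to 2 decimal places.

Set N₀·e^(rt) = 53600: e^(0.34·t) = 53600/3220 = 16.646.
0.34·t = ln(16.646) = 2.8122, so t = 2.8122/0.34 = 8.2711.

8.27 years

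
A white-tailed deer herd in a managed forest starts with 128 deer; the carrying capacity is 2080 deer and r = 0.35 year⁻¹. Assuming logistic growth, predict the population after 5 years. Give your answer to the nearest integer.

A = (K − N₀)/N₀ = (2080 − 128)/128 = 15.25.
N(t) = K/(1 + A·e^(−rt)) = 2080/(1 + 15.25×e^(−0.35×5)).
e^(−1.75) = 0.17377; denominator = 1 + 15.25×0.17377 = 3.6501.
N = 2080/3.6501 = 569.855.

570 deer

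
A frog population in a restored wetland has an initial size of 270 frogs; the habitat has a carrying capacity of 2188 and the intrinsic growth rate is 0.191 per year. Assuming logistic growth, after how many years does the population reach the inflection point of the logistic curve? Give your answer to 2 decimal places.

10.27 years

Logistic growth is fastest at N = K/2 = 1094.
A = (K − N₀)/N₀ = 7.1037. Set K/(1 + A·e^(−rt)) = K/2 → A·e^(−rt) = 1.
e^(−0.191t) = 1/7.1037 = 0.140772, so t = ln(7.1037)/0.191 = 1.9606/0.191 = 10.265.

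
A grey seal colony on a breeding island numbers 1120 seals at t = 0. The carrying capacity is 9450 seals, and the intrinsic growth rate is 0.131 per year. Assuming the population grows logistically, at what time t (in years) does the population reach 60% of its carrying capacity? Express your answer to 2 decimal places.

18.41 years

A = (K − N₀)/N₀ = (9450 − 1120)/1120 = 7.4375.
Solve 9450/(1 + 7.4375·e^(−0.131t)) = 5670: 1 + 7.4375·e^(−0.131t) = 1.6667, so e^(−0.131t) = 0.0896359.
−0.131·t = ln(0.0896359) = -2.412, so t = 2.412/0.131 = 18.412.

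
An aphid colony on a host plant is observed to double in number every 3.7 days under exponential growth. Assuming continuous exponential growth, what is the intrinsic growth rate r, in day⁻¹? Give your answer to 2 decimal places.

0.19 per day

r = ln(2)/t_d = 0.6931/3.7 = 0.18734.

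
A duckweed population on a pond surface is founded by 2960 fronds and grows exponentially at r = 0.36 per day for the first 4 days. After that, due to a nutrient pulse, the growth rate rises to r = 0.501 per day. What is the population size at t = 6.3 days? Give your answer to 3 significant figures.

39500 fronds

Phase 1: N(4) = 2960·e^(0.36×4) = 2960·e^1.44 = 12493.3.
Phase 2 runs for 6.3 − 4 = 2.3 days at r = 0.501.
N(6.3) = 12493.3·e^(0.501×2.3) = 12493.3·e^1.152 = 39547.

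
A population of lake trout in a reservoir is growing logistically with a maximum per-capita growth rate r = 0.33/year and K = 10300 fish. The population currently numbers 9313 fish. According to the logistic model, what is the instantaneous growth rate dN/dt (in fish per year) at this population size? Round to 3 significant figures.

dN/dt = rN(1 − N/K) = 0.33 × 9313 × (1 − 9313/10300).
1 − 9313/10300 = 0.095825; dN/dt = 0.33 × 9313 × 0.095825 = 294.5.

294 fish per year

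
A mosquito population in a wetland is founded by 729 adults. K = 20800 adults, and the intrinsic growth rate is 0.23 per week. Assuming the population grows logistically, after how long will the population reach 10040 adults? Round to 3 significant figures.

14.1 weeks

A = (K − N₀)/N₀ = (20800 − 729)/729 = 27.532.
Solve 20800/(1 + 27.532·e^(−0.23t)) = 10040: 1 + 27.532·e^(−0.23t) = 2.0717, so e^(−0.23t) = 0.0389258.
−0.23·t = ln(0.0389258) = -3.2461, so t = 3.2461/0.23 = 14.113.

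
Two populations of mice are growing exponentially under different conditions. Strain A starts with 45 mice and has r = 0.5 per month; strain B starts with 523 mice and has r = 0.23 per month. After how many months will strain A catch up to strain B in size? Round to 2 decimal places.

9.08 months

Set 45·e^(0.5t) = 523·e^(0.23t).
e^((0.5 − 0.23)t) = 523/45 → e^(0.27·t) = 11.622.
0.27·t = ln(11.622) = 2.4529, so t = 2.4529/0.27 = 9.0849.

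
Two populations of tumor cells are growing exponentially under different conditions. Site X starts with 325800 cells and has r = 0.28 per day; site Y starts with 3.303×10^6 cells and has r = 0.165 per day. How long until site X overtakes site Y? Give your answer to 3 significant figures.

20.1 days

Set 325800·e^(0.28t) = 3.303×10^6·e^(0.165t).
e^((0.28 − 0.165)t) = 3.303×10^6/325800 → e^(0.115·t) = 10.138.
0.115·t = ln(10.138) = 2.3163, so t = 2.3163/0.115 = 20.142.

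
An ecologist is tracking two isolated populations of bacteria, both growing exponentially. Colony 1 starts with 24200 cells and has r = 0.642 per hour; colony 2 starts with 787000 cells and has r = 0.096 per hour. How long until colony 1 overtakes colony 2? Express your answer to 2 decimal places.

Set 24200·e^(0.642t) = 787000·e^(0.096t).
e^((0.642 − 0.096)t) = 787000/24200 → e^(0.546·t) = 32.521.
0.546·t = ln(32.521) = 3.4819, so t = 3.4819/0.546 = 6.3771.

6.38 hours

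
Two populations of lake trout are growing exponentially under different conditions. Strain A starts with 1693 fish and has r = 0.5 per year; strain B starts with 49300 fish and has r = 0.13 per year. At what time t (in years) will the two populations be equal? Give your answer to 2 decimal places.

9.11 years

Set 1693·e^(0.5t) = 49300·e^(0.13t).
e^((0.5 − 0.13)t) = 49300/1693 → e^(0.37·t) = 29.12.
0.37·t = ln(29.12) = 3.3714, so t = 3.3714/0.37 = 9.112.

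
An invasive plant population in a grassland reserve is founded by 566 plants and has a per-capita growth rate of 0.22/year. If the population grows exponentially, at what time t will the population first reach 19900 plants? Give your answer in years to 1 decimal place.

16.2 years

Set N₀·e^(rt) = 19900: e^(0.22·t) = 19900/566 = 35.159.
0.22·t = ln(35.159) = 3.5599, so t = 3.5599/0.22 = 16.181.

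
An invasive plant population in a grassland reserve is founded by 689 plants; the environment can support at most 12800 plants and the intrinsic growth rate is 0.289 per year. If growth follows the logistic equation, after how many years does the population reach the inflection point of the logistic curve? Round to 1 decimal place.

9.9 years

Logistic growth is fastest at N = K/2 = 6400.
A = (K − N₀)/N₀ = 17.578. Set K/(1 + A·e^(−rt)) = K/2 → A·e^(−rt) = 1.
e^(−0.289t) = 1/17.578 = 0.0568904, so t = ln(17.578)/0.289 = 2.8666/0.289 = 9.9191.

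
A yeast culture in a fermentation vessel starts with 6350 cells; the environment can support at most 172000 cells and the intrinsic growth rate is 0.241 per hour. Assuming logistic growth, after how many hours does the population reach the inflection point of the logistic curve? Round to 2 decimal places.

13.53 hours

Logistic growth is fastest at N = K/2 = 86000.
A = (K − N₀)/N₀ = 26.087. Set K/(1 + A·e^(−rt)) = K/2 → A·e^(−rt) = 1.
e^(−0.241t) = 1/26.087 = 0.0383338, so t = ln(26.087)/0.241 = 3.2614/0.241 = 13.533.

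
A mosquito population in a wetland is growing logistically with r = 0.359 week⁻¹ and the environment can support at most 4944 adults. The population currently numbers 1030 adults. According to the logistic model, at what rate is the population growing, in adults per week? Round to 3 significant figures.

dN/dt = rN(1 − N/K) = 0.359 × 1030 × (1 − 1030/4944).
1 − 1030/4944 = 0.79167; dN/dt = 0.359 × 1030 × 0.79167 = 292.73.

293 adults per week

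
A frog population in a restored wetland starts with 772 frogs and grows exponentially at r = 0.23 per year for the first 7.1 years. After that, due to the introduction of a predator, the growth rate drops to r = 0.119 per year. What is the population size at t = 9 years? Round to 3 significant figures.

Phase 1: N(7.1) = 772·e^(0.23×7.1) = 772·e^1.633 = 3952.03.
Phase 2 runs for 9 − 7.1 = 1.9 years at r = 0.119.
N(9) = 3952.03·e^(0.119×1.9) = 3952.03·e^0.2261 = 4954.66.

4950 frogs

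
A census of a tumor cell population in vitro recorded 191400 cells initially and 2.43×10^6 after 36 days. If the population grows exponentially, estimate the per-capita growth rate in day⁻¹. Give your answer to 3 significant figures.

From N(t) = N₀·e^(rt): e^(r·36) = 2.43×10^6/191400 = 12.696.
r·36 = ln(12.696) = 2.5413, so r = 2.5413/36 = 0.070591.

0.0706 per day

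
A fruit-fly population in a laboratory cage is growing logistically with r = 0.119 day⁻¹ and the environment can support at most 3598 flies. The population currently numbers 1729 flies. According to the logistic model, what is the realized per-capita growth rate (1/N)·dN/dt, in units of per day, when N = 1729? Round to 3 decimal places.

(1/N)·dN/dt = r(1 − N/K) = 0.119 × (1 − 1729/3598).
= 0.119 × 0.51946 = 0.061815.

0.062 per day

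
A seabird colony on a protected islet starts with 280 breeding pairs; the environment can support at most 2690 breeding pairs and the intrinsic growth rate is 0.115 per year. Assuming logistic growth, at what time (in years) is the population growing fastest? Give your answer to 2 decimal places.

18.72 years

Logistic growth is fastest at N = K/2 = 1345.
A = (K − N₀)/N₀ = 8.6071. Set K/(1 + A·e^(−rt)) = K/2 → A·e^(−rt) = 1.
e^(−0.115t) = 1/8.6071 = 0.116183, so t = ln(8.6071)/0.115 = 2.1526/0.115 = 18.718.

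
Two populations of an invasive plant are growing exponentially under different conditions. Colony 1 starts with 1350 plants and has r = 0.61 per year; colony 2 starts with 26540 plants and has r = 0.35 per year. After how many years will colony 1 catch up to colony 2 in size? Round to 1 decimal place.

Set 1350·e^(0.61t) = 26540·e^(0.35t).
e^((0.61 − 0.35)t) = 26540/1350 → e^(0.26·t) = 19.659.
0.26·t = ln(19.659) = 2.9785, so t = 2.9785/0.26 = 11.456.

11.5 years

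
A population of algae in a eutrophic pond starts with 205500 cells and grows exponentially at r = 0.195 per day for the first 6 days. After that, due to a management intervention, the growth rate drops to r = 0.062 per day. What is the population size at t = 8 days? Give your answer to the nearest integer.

749530 cells

Phase 1: N(6) = 205500·e^(0.195×6) = 205500·e^1.17 = 662119.
Phase 2 runs for 8 − 6 = 2 days at r = 0.062.
N(8) = 662119·e^(0.062×2) = 662119·e^0.124 = 749530.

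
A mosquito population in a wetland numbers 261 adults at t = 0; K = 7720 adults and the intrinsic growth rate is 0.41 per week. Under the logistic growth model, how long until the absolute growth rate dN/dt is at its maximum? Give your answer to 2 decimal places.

Logistic growth is fastest at N = K/2 = 3860.
A = (K − N₀)/N₀ = 28.579. Set K/(1 + A·e^(−rt)) = K/2 → A·e^(−rt) = 1.
e^(−0.41t) = 1/28.579 = 0.0349913, so t = ln(28.579)/0.41 = 3.3527/0.41 = 8.1772.

8.18 weeks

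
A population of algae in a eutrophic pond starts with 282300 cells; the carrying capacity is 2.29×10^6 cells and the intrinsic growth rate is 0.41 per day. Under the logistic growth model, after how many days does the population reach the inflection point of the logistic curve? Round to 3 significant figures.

4.78 days

Logistic growth is fastest at N = K/2 = 1.145×10^6.
A = (K − N₀)/N₀ = 7.1119. Set K/(1 + A·e^(−rt)) = K/2 → A·e^(−rt) = 1.
e^(−0.41t) = 1/7.1119 = 0.140609, so t = ln(7.1119)/0.41 = 1.9618/0.41 = 4.7848.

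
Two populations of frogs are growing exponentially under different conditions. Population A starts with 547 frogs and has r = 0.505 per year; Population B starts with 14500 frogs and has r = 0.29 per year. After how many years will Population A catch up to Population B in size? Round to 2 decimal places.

15.24 years

Set 547·e^(0.505t) = 14500·e^(0.29t).
e^((0.505 − 0.29)t) = 14500/547 → e^(0.215·t) = 26.508.
0.215·t = ln(26.508) = 3.2775, so t = 3.2775/0.215 = 15.244.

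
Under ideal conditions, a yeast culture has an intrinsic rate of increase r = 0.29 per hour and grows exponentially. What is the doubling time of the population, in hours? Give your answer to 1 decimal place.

2.4 hours

Doubling time t_d = ln(2)/r = 0.6931/0.29 = 2.3902.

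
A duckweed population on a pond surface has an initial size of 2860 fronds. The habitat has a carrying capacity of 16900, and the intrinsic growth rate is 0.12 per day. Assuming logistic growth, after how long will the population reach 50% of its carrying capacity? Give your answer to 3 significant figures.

A = (K − N₀)/N₀ = (16900 − 2860)/2860 = 4.9091.
Solve 16900/(1 + 4.9091·e^(−0.12t)) = 8450: 1 + 4.9091·e^(−0.12t) = 2, so e^(−0.12t) = 0.203704.
−0.12·t = ln(0.203704) = -1.5911, so t = 1.5911/0.12 = 13.259.

13.3 days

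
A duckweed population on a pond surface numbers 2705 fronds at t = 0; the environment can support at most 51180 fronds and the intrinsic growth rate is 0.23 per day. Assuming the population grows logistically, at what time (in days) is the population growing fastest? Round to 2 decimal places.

Logistic growth is fastest at N = K/2 = 25590.
A = (K − N₀)/N₀ = 17.921. Set K/(1 + A·e^(−rt)) = K/2 → A·e^(−rt) = 1.
e^(−0.23t) = 1/17.921 = 0.055802, so t = ln(17.921)/0.23 = 2.8859/0.23 = 12.548.

12.55 days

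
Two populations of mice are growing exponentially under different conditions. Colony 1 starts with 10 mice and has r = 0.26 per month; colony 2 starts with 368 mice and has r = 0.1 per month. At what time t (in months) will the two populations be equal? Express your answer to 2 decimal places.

Set 10·e^(0.26t) = 368·e^(0.1t).
e^((0.26 − 0.1)t) = 368/10 → e^(0.16·t) = 36.8.
0.16·t = ln(36.8) = 3.6055, so t = 3.6055/0.16 = 22.534.

22.53 months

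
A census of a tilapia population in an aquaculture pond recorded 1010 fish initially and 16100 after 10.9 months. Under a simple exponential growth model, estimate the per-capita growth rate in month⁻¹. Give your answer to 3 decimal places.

0.254 per month

From N(t) = N₀·e^(rt): e^(r·10.9) = 16100/1010 = 15.941.
r·10.9 = ln(15.941) = 2.7689, so r = 2.7689/10.9 = 0.25402.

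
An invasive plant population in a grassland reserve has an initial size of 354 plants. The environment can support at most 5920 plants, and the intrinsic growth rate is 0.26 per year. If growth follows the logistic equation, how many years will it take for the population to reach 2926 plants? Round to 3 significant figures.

A = (K − N₀)/N₀ = (5920 − 354)/354 = 15.723.
Solve 5920/(1 + 15.723·e^(−0.26t)) = 2926: 1 + 15.723·e^(−0.26t) = 2.0232, so e^(−0.26t) = 0.0650785.
−0.26·t = ln(0.0650785) = -2.7322, so t = 2.7322/0.26 = 10.508.

10.5 years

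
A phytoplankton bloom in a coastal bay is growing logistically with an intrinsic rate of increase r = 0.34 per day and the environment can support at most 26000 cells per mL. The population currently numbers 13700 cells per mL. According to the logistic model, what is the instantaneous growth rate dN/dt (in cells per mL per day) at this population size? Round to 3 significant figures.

2200 cells per mL per day

dN/dt = rN(1 − N/K) = 0.34 × 13700 × (1 − 13700/26000).
1 − 13700/26000 = 0.47308; dN/dt = 0.34 × 13700 × 0.47308 = 2203.6.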